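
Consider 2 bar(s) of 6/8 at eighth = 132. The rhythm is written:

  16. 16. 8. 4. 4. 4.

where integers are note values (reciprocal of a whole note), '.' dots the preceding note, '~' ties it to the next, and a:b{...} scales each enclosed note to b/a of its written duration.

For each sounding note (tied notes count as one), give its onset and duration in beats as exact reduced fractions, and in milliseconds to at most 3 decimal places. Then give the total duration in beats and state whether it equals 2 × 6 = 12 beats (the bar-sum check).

1) 0.0ms=0b +340.909ms=3/4b
2) 340.909ms=3/4b +340.909ms=3/4b
3) 681.818ms=3/2b +681.818ms=3/2b
4) 1363.636ms=3b +1363.636ms=3b
5) 2727.273ms=6b +1363.636ms=3b
6) 4090.909ms=9b +1363.636ms=3b
Σ=12b of 12 (132bpm 6/8) — PASS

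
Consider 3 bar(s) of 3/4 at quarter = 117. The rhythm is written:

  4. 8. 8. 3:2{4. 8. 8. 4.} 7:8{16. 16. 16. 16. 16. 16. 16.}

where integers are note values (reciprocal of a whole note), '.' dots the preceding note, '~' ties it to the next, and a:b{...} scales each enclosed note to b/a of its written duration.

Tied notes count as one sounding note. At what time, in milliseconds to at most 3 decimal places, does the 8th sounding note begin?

1. 0.0ms @ 0 + 769.231ms (3/2)
2. 769.231ms @ 3/2 + 384.615ms (3/4)
3. 1153.846ms @ 9/4 + 384.615ms (3/4)
4. 1538.462ms @ 3 + 512.821ms (1)
5. 2051.282ms @ 4 + 256.41ms (1/2)
6. 2307.692ms @ 9/2 + 256.41ms (1/2)
7. 2564.103ms @ 5 + 512.821ms (1)
8. 3076.923ms @ 6 + 219.78ms (3/7)
9. 3296.703ms @ 45/7 + 219.78ms (3/7)
10. 3516.484ms @ 48/7 + 219.78ms (3/7)
11. 3736.264ms @ 51/7 + 219.78ms (3/7)
12. 3956.044ms @ 54/7 + 219.78ms (3/7)
13. 4175.824ms @ 57/7 + 219.78ms (3/7)
14. 4395.604ms @ 60/7 + 219.78ms (3/7)

note 8 onset = 6b = 3076.923ms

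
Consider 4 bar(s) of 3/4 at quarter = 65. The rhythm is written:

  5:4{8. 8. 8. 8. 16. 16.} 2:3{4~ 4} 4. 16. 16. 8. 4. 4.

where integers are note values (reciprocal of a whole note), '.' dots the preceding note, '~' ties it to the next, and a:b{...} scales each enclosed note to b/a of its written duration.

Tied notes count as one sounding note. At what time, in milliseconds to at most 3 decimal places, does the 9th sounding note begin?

1. 0.0ms @ 0 + 553.846ms (3/5)
2. 553.846ms @ 3/5 + 553.846ms (3/5)
3. 1107.692ms @ 6/5 + 553.846ms (3/5)
4. 1661.538ms @ 9/5 + 553.846ms (3/5)
5. 2215.385ms @ 12/5 + 276.923ms (3/10)
6. 2492.308ms @ 27/10 + 276.923ms (3/10)
7. 2769.231ms @ 3 + 2769.231ms (3)
8. 5538.462ms @ 6 + 1384.615ms (3/2)
9. 6923.077ms @ 15/2 + 346.154ms (3/8)
10. 7269.231ms @ 63/8 + 346.154ms (3/8)
11. 7615.385ms @ 33/4 + 692.308ms (3/4)
12. 8307.692ms @ 9 + 1384.615ms (3/2)
13. 9692.308ms @ 21/2 + 1384.615ms (3/2)

note 9 onset = 15/2b = 6923.077ms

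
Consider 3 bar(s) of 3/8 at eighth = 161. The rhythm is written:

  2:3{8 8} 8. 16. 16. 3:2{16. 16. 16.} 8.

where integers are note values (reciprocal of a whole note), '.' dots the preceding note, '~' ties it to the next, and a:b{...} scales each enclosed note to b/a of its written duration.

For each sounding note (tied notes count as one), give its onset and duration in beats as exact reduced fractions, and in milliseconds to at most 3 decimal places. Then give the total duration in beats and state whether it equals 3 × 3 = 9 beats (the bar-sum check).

1) 0.0ms=0b +559.006ms=3/2b
2) 559.006ms=3/2b +559.006ms=3/2b
3) 1118.012ms=3b +559.006ms=3/2b
4) 1677.019ms=9/2b +279.503ms=3/4b
5) 1956.522ms=21/4b +279.503ms=3/4b
6) 2236.025ms=6b +186.335ms=1/2b
7) 2422.36ms=13/2b +186.335ms=1/2b
8) 2608.696ms=7b +186.335ms=1/2b
9) 2795.031ms=15/2b +559.006ms=3/2b
Σ=9b of 9 (161bpm 3/8) — PASS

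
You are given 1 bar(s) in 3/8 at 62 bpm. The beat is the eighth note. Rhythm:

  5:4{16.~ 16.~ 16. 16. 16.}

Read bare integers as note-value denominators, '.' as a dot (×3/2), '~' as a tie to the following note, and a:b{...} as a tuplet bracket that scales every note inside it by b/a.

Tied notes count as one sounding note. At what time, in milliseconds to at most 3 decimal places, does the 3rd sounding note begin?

1. 0.0ms @ 0 + 1741.935ms (9/5)
2. 1741.935ms @ 9/5 + 580.645ms (3/5)
3. 2322.581ms @ 12/5 + 580.645ms (3/5)

note 3 onset = 12/5b = 2322.581ms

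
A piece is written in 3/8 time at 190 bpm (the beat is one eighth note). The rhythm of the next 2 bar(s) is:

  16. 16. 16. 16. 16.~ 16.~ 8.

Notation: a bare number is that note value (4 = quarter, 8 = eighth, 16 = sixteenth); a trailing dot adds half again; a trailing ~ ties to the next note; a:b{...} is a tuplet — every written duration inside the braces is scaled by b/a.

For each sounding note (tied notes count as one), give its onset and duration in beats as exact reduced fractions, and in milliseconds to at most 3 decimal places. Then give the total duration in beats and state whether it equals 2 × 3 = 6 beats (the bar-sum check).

1) 0.0ms=0b +236.842ms=3/4b
2) 236.842ms=3/4b +236.842ms=3/4b
3) 473.684ms=3/2b +236.842ms=3/4b
4) 710.526ms=9/4b +236.842ms=3/4b
5) 947.368ms=3b +947.368ms=3b
Σ=6b of 6 (190bpm 3/8) — PASS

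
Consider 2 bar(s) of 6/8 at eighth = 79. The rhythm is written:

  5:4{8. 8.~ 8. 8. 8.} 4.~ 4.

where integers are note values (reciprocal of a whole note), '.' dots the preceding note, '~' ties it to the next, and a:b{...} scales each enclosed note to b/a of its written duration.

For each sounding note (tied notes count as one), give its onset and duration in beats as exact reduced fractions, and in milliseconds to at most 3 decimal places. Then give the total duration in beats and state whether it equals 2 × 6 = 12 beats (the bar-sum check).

1) 0.0ms=0b +911.392ms=6/5b
2) 911.392ms=6/5b +1822.785ms=12/5b
3) 2734.177ms=18/5b +911.392ms=6/5b
4) 3645.57ms=24/5b +911.392ms=6/5b
5) 4556.962ms=6b +4556.962ms=6b
Σ=12b of 12 (79bpm 6/8) — PASS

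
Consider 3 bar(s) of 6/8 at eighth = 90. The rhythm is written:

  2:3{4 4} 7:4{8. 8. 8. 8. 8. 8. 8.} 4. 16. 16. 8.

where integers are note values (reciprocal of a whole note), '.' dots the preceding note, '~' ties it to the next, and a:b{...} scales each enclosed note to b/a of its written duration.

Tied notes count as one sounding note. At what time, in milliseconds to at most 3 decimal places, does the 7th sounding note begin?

note 7 onset = 66/7b = 6285.714ms

1. 0.0ms @ 0 + 2000.0ms (3)
2. 2000.0ms @ 3 + 2000.0ms (3)
3. 4000.0ms @ 6 + 571.429ms (6/7)
4. 4571.429ms @ 48/7 + 571.429ms (6/7)
5. 5142.857ms @ 54/7 + 571.429ms (6/7)
6. 5714.286ms @ 60/7 + 571.429ms (6/7)
7. 6285.714ms @ 66/7 + 571.429ms (6/7)
8. 6857.143ms @ 72/7 + 571.429ms (6/7)
9. 7428.571ms @ 78/7 + 571.429ms (6/7)
10. 8000.0ms @ 12 + 2000.0ms (3)
11. 10000.0ms @ 15 + 500.0ms (3/4)
12. 10500.0ms @ 63/4 + 500.0ms (3/4)
13. 11000.0ms @ 33/2 + 1000.0ms (3/2)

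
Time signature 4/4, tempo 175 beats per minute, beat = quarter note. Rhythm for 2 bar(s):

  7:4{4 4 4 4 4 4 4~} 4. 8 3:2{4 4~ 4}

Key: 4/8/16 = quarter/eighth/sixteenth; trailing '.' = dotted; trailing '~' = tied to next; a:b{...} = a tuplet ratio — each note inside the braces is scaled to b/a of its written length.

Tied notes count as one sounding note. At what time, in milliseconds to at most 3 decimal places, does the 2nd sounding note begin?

note 2 onset = 4/7b = 195.918ms

1. 0.0ms @ 0 + 195.918ms (4/7)
2. 195.918ms @ 4/7 + 195.918ms (4/7)
3. 391.837ms @ 8/7 + 195.918ms (4/7)
4. 587.755ms @ 12/7 + 195.918ms (4/7)
5. 783.673ms @ 16/7 + 195.918ms (4/7)
6. 979.592ms @ 20/7 + 195.918ms (4/7)
7. 1175.51ms @ 24/7 + 710.204ms (29/14)
8. 1885.714ms @ 11/2 + 171.429ms (1/2)
9. 2057.143ms @ 6 + 228.571ms (2/3)
10. 2285.714ms @ 20/3 + 457.143ms (4/3)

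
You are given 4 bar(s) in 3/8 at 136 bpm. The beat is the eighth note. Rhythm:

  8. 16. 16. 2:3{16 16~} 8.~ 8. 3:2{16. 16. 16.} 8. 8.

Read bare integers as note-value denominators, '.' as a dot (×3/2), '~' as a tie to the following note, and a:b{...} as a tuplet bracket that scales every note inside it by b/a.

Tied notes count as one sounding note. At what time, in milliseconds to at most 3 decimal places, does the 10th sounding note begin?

1. 0.0ms @ 0 + 661.765ms (3/2)
2. 661.765ms @ 3/2 + 330.882ms (3/4)
3. 992.647ms @ 9/4 + 330.882ms (3/4)
4. 1323.529ms @ 3 + 330.882ms (3/4)
5. 1654.412ms @ 15/4 + 1654.412ms (15/4)
6. 3308.824ms @ 15/2 + 220.588ms (1/2)
7. 3529.412ms @ 8 + 220.588ms (1/2)
8. 3750.0ms @ 17/2 + 220.588ms (1/2)
9. 3970.588ms @ 9 + 661.765ms (3/2)
10. 4632.353ms @ 21/2 + 661.765ms (3/2)

note 10 onset = 21/2b = 4632.353ms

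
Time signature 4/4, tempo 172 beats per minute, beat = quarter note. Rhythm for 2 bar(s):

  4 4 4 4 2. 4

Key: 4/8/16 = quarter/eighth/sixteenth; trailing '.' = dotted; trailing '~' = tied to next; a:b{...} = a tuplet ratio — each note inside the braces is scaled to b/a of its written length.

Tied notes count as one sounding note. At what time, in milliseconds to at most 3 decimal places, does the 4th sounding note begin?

1. 0.0ms @ 0 + 348.837ms (1)
2. 348.837ms @ 1 + 348.837ms (1)
3. 697.674ms @ 2 + 348.837ms (1)
4. 1046.512ms @ 3 + 348.837ms (1)
5. 1395.349ms @ 4 + 1046.512ms (3)
6. 2441.86ms @ 7 + 348.837ms (1)

note 4 onset = 3b = 1046.512ms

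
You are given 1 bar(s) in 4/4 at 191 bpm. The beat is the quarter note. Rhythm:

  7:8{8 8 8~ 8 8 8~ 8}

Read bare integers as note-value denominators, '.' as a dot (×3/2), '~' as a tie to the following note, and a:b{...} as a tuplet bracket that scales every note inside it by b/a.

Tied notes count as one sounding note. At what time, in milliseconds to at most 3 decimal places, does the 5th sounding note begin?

1. 0.0ms @ 0 + 179.506ms (4/7)
2. 179.506ms @ 4/7 + 179.506ms (4/7)
3. 359.013ms @ 8/7 + 359.013ms (8/7)
4. 718.025ms @ 16/7 + 179.506ms (4/7)
5. 897.532ms @ 20/7 + 359.013ms (8/7)

note 5 onset = 20/7b = 897.532ms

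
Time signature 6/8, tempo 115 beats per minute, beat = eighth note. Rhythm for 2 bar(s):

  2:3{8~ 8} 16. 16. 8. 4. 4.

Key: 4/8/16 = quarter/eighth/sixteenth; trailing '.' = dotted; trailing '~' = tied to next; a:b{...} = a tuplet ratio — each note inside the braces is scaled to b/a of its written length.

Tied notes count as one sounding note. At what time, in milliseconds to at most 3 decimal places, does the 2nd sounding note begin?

1. 0.0ms @ 0 + 1565.217ms (3)
2. 1565.217ms @ 3 + 391.304ms (3/4)
3. 1956.522ms @ 15/4 + 391.304ms (3/4)
4. 2347.826ms @ 9/2 + 782.609ms (3/2)
5. 3130.435ms @ 6 + 1565.217ms (3)
6. 4695.652ms @ 9 + 1565.217ms (3)

note 2 onset = 3b = 1565.217ms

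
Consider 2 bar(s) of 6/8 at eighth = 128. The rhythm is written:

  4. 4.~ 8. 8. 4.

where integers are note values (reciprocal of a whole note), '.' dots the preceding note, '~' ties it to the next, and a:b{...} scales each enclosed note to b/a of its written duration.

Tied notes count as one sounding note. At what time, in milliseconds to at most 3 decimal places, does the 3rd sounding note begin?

1. 0.0ms @ 0 + 1406.25ms (3)
2. 1406.25ms @ 3 + 2109.375ms (9/2)
3. 3515.625ms @ 15/2 + 703.125ms (3/2)
4. 4218.75ms @ 9 + 1406.25ms (3)

note 3 onset = 15/2b = 3515.625ms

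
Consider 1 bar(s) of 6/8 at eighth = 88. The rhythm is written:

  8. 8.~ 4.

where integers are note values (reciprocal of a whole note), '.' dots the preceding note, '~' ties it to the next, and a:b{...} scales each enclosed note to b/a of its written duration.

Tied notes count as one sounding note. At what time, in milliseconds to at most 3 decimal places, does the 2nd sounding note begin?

1. 0.0ms @ 0 + 1022.727ms (3/2)
2. 1022.727ms @ 3/2 + 3068.182ms (9/2)

note 2 onset = 3/2b = 1022.727ms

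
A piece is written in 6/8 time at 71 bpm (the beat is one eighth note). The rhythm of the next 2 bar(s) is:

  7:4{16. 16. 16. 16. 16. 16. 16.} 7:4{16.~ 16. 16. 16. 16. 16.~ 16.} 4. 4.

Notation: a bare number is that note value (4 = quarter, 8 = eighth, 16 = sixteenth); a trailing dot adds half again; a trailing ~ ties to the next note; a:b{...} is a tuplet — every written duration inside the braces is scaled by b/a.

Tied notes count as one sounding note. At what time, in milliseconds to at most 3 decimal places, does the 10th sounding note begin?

note 10 onset = 30/7b = 3621.73ms

1. 0.0ms @ 0 + 362.173ms (3/7)
2. 362.173ms @ 3/7 + 362.173ms (3/7)
3. 724.346ms @ 6/7 + 362.173ms (3/7)
4. 1086.519ms @ 9/7 + 362.173ms (3/7)
5. 1448.692ms @ 12/7 + 362.173ms (3/7)
6. 1810.865ms @ 15/7 + 362.173ms (3/7)
7. 2173.038ms @ 18/7 + 362.173ms (3/7)
8. 2535.211ms @ 3 + 724.346ms (6/7)
9. 3259.557ms @ 27/7 + 362.173ms (3/7)
10. 3621.73ms @ 30/7 + 362.173ms (3/7)
11. 3983.903ms @ 33/7 + 362.173ms (3/7)
12. 4346.076ms @ 36/7 + 724.346ms (6/7)
13. 5070.423ms @ 6 + 2535.211ms (3)
14. 7605.634ms @ 9 + 2535.211ms (3)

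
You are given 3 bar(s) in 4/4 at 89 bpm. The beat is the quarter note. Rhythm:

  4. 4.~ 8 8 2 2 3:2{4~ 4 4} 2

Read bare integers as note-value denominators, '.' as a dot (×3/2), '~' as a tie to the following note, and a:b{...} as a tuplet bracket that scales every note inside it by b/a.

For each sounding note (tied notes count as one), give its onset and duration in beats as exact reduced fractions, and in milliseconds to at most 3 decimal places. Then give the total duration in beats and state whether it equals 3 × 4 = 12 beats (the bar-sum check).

1) 0.0ms=0b +1011.236ms=3/2b
2) 1011.236ms=3/2b +1348.315ms=2b
3) 2359.551ms=7/2b +337.079ms=1/2b
4) 2696.629ms=4b +1348.315ms=2b
5) 4044.944ms=6b +1348.315ms=2b
6) 5393.258ms=8b +898.876ms=4/3b
7) 6292.135ms=28/3b +449.438ms=2/3b
8) 6741.573ms=10b +1348.315ms=2b
Σ=12b of 12 (89bpm 4/4) — PASS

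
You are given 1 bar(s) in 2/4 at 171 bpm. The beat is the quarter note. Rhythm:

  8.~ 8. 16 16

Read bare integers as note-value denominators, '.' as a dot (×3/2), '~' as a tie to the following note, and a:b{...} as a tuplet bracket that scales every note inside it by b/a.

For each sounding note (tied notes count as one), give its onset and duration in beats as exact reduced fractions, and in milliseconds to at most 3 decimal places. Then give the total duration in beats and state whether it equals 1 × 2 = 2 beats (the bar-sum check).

1) 0.0ms=0b +526.316ms=3/2b
2) 526.316ms=3/2b +87.719ms=1/4b
3) 614.035ms=7/4b +87.719ms=1/4b
Σ=2b of 2 (171bpm 2/4) — PASS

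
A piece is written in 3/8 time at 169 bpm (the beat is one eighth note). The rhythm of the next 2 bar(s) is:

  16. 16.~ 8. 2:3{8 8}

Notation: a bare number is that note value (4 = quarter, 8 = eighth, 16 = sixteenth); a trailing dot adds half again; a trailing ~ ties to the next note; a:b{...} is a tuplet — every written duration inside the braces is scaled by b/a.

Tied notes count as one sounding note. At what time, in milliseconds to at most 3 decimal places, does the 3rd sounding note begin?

1. 0.0ms @ 0 + 266.272ms (3/4)
2. 266.272ms @ 3/4 + 798.817ms (9/4)
3. 1065.089ms @ 3 + 532.544ms (3/2)
4. 1597.633ms @ 9/2 + 532.544ms (3/2)

note 3 onset = 3b = 1065.089ms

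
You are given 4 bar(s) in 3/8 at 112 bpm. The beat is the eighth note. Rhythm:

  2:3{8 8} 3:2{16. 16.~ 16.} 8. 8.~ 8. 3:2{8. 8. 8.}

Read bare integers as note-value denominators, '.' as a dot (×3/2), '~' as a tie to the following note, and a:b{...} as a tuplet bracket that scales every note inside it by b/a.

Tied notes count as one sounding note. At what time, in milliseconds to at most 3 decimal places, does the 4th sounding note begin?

note 4 onset = 7/2b = 1875.0ms

1. 0.0ms @ 0 + 803.571ms (3/2)
2. 803.571ms @ 3/2 + 803.571ms (3/2)
3. 1607.143ms @ 3 + 267.857ms (1/2)
4. 1875.0ms @ 7/2 + 535.714ms (1)
5. 2410.714ms @ 9/2 + 803.571ms (3/2)
6. 3214.286ms @ 6 + 1607.143ms (3)
7. 4821.429ms @ 9 + 535.714ms (1)
8. 5357.143ms @ 10 + 535.714ms (1)
9. 5892.857ms @ 11 + 535.714ms (1)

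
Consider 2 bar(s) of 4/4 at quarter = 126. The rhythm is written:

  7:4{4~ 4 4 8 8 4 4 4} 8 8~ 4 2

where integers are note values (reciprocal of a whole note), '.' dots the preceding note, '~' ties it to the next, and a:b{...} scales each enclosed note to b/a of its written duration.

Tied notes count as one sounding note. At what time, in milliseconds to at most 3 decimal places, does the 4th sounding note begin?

note 4 onset = 2b = 952.381ms

1. 0.0ms @ 0 + 544.218ms (8/7)
2. 544.218ms @ 8/7 + 272.109ms (4/7)
3. 816.327ms @ 12/7 + 136.054ms (2/7)
4. 952.381ms @ 2 + 136.054ms (2/7)
5. 1088.435ms @ 16/7 + 272.109ms (4/7)
6. 1360.544ms @ 20/7 + 272.109ms (4/7)
7. 1632.653ms @ 24/7 + 272.109ms (4/7)
8. 1904.762ms @ 4 + 238.095ms (1/2)
9. 2142.857ms @ 9/2 + 714.286ms (3/2)
10. 2857.143ms @ 6 + 952.381ms (2)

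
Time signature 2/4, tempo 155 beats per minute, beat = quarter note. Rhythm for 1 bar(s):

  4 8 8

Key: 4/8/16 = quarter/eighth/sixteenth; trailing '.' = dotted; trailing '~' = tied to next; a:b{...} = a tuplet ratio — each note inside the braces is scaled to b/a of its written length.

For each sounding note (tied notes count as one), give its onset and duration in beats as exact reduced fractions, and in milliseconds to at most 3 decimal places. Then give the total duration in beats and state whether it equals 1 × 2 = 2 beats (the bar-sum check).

1) 0.0ms=0b +387.097ms=1b
2) 387.097ms=1b +193.548ms=1/2b
3) 580.645ms=3/2b +193.548ms=1/2b
Σ=2b of 2 (155bpm 2/4) — PASS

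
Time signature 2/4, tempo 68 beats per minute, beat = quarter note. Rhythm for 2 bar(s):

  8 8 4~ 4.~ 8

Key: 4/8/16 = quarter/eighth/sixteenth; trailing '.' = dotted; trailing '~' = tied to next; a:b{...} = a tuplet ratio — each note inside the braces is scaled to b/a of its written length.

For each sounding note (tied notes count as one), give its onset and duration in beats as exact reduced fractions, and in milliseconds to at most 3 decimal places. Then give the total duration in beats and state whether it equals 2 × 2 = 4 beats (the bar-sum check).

1) 0.0ms=0b +441.176ms=1/2b
2) 441.176ms=1/2b +441.176ms=1/2b
3) 882.353ms=1b +2647.059ms=3b
Σ=4b of 4 (68bpm 2/4) — PASS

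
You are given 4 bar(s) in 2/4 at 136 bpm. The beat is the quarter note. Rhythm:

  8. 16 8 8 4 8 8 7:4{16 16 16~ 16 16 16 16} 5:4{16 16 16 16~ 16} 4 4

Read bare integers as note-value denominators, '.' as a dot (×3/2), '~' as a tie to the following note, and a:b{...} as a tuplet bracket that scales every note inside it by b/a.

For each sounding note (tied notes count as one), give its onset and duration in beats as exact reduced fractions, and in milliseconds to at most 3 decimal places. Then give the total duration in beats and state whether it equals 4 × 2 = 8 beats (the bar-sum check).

1) 0.0ms=0b +330.882ms=3/4b
2) 330.882ms=3/4b +110.294ms=1/4b
3) 441.176ms=1b +220.588ms=1/2b
4) 661.765ms=3/2b +220.588ms=1/2b
5) 882.353ms=2b +441.176ms=1b
6) 1323.529ms=3b +220.588ms=1/2b
7) 1544.118ms=7/2b +220.588ms=1/2b
8) 1764.706ms=4b +63.025ms=1/7b
9) 1827.731ms=29/7b +63.025ms=1/7b
10) 1890.756ms=30/7b +126.05ms=2/7b
11) 2016.807ms=32/7b +63.025ms=1/7b
12) 2079.832ms=33/7b +63.025ms=1/7b
13) 2142.857ms=34/7b +63.025ms=1/7b
14) 2205.882ms=5b +88.235ms=1/5b
15) 2294.118ms=26/5b +88.235ms=1/5b
16) 2382.353ms=27/5b +88.235ms=1/5b
17) 2470.588ms=28/5b +176.471ms=2/5b
18) 2647.059ms=6b +441.176ms=1b
19) 3088.235ms=7b +441.176ms=1b
Σ=8b of 8 (136bpm 2/4) — PASS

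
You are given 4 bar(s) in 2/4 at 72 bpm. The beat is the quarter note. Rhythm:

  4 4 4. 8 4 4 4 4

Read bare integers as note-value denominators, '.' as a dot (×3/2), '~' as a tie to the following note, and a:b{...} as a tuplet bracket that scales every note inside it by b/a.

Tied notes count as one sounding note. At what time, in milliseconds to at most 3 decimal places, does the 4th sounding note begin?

1. 0.0ms @ 0 + 833.333ms (1)
2. 833.333ms @ 1 + 833.333ms (1)
3. 1666.667ms @ 2 + 1250.0ms (3/2)
4. 2916.667ms @ 7/2 + 416.667ms (1/2)
5. 3333.333ms @ 4 + 833.333ms (1)
6. 4166.667ms @ 5 + 833.333ms (1)
7. 5000.0ms @ 6 + 833.333ms (1)
8. 5833.333ms @ 7 + 833.333ms (1)

note 4 onset = 7/2b = 2916.667ms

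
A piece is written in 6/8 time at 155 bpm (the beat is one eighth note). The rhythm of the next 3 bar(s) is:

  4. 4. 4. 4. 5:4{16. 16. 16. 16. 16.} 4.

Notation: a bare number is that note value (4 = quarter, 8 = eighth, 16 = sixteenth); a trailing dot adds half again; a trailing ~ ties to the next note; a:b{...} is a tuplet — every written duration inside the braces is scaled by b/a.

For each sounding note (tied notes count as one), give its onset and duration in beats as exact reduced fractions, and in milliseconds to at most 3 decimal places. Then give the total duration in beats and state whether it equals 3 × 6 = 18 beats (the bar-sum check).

1) 0.0ms=0b +1161.29ms=3b
2) 1161.29ms=3b +1161.29ms=3b
3) 2322.581ms=6b +1161.29ms=3b
4) 3483.871ms=9b +1161.29ms=3b
5) 4645.161ms=12b +232.258ms=3/5b
6) 4877.419ms=63/5b +232.258ms=3/5b
7) 5109.677ms=66/5b +232.258ms=3/5b
8) 5341.935ms=69/5b +232.258ms=3/5b
9) 5574.194ms=72/5b +232.258ms=3/5b
10) 5806.452ms=15b +1161.29ms=3b
Σ=18b of 18 (155bpm 6/8) — PASS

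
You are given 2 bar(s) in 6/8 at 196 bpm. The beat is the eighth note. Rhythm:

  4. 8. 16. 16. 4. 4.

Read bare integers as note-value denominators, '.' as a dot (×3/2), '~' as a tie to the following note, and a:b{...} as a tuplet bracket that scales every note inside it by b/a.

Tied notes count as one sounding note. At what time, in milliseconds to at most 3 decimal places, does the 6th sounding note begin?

1. 0.0ms @ 0 + 918.367ms (3)
2. 918.367ms @ 3 + 459.184ms (3/2)
3. 1377.551ms @ 9/2 + 229.592ms (3/4)
4. 1607.143ms @ 21/4 + 229.592ms (3/4)
5. 1836.735ms @ 6 + 918.367ms (3)
6. 2755.102ms @ 9 + 918.367ms (3)

note 6 onset = 9b = 2755.102ms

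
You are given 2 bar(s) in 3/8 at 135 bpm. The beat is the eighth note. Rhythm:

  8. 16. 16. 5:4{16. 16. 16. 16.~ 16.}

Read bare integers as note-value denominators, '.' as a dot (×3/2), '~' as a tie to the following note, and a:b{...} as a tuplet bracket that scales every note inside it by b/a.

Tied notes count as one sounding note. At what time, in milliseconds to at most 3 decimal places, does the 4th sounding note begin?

note 4 onset = 3b = 1333.333ms

1. 0.0ms @ 0 + 666.667ms (3/2)
2. 666.667ms @ 3/2 + 333.333ms (3/4)
3. 1000.0ms @ 9/4 + 333.333ms (3/4)
4. 1333.333ms @ 3 + 266.667ms (3/5)
5. 1600.0ms @ 18/5 + 266.667ms (3/5)
6. 1866.667ms @ 21/5 + 266.667ms (3/5)
7. 2133.333ms @ 24/5 + 533.333ms (6/5)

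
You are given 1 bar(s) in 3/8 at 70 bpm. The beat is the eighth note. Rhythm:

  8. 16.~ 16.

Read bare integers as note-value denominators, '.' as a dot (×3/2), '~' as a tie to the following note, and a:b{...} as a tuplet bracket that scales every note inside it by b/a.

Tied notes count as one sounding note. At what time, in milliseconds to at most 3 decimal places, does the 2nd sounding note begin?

note 2 onset = 3/2b = 1285.714ms

1. 0.0ms @ 0 + 1285.714ms (3/2)
2. 1285.714ms @ 3/2 + 1285.714ms (3/2)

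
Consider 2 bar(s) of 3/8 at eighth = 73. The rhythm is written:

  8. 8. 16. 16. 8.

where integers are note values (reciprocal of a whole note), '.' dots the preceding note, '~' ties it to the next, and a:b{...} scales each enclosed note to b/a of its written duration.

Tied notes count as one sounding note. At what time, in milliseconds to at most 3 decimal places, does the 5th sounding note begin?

1. 0.0ms @ 0 + 1232.877ms (3/2)
2. 1232.877ms @ 3/2 + 1232.877ms (3/2)
3. 2465.753ms @ 3 + 616.438ms (3/4)
4. 3082.192ms @ 15/4 + 616.438ms (3/4)
5. 3698.63ms @ 9/2 + 1232.877ms (3/2)

note 5 onset = 9/2b = 3698.63ms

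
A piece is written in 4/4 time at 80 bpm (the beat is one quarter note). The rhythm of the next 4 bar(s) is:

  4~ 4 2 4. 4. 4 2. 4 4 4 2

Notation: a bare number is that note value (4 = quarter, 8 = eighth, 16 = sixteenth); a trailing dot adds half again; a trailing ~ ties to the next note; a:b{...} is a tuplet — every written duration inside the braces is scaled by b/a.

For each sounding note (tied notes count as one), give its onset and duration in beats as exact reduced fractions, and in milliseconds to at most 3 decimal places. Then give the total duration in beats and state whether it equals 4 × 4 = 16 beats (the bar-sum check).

1) 0.0ms=0b +1500.0ms=2b
2) 1500.0ms=2b +1500.0ms=2b
3) 3000.0ms=4b +1125.0ms=3/2b
4) 4125.0ms=11/2b +1125.0ms=3/2b
5) 5250.0ms=7b +750.0ms=1b
6) 6000.0ms=8b +2250.0ms=3b
7) 8250.0ms=11b +750.0ms=1b
8) 9000.0ms=12b +750.0ms=1b
9) 9750.0ms=13b +750.0ms=1b
10) 10500.0ms=14b +1500.0ms=2b
Σ=16b of 16 (80bpm 4/4) — PASS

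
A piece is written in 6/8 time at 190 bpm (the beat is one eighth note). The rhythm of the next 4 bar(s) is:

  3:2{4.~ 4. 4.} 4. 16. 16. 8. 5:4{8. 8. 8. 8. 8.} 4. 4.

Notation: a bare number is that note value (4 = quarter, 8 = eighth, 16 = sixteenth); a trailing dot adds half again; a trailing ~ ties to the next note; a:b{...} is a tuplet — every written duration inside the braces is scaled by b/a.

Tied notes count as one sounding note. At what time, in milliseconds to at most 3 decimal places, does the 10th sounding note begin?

note 10 onset = 78/5b = 4926.316ms

1. 0.0ms @ 0 + 1263.158ms (4)
2. 1263.158ms @ 4 + 631.579ms (2)
3. 1894.737ms @ 6 + 947.368ms (3)
4. 2842.105ms @ 9 + 236.842ms (3/4)
5. 3078.947ms @ 39/4 + 236.842ms (3/4)
6. 3315.789ms @ 21/2 + 473.684ms (3/2)
7. 3789.474ms @ 12 + 378.947ms (6/5)
8. 4168.421ms @ 66/5 + 378.947ms (6/5)
9. 4547.368ms @ 72/5 + 378.947ms (6/5)
10. 4926.316ms @ 78/5 + 378.947ms (6/5)
11. 5305.263ms @ 84/5 + 378.947ms (6/5)
12. 5684.211ms @ 18 + 947.368ms (3)
13. 6631.579ms @ 21 + 947.368ms (3)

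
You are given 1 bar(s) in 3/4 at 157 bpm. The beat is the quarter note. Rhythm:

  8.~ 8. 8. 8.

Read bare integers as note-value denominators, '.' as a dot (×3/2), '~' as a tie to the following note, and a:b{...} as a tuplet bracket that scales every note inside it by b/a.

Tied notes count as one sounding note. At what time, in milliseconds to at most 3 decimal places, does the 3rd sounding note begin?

note 3 onset = 9/4b = 859.873ms

1. 0.0ms @ 0 + 573.248ms (3/2)
2. 573.248ms @ 3/2 + 286.624ms (3/4)
3. 859.873ms @ 9/4 + 286.624ms (3/4)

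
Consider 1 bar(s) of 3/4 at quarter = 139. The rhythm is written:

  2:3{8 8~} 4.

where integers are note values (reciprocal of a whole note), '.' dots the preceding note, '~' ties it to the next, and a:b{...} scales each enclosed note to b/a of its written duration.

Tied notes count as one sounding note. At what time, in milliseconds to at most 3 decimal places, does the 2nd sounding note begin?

1. 0.0ms @ 0 + 323.741ms (3/4)
2. 323.741ms @ 3/4 + 971.223ms (9/4)

note 2 onset = 3/4b = 323.741ms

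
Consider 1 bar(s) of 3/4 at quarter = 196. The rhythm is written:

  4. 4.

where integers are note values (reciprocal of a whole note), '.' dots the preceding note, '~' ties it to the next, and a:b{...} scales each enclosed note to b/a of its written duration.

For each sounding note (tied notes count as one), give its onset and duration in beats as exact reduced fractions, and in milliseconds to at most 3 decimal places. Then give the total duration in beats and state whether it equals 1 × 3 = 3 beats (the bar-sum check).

1) 0.0ms=0b +459.184ms=3/2b
2) 459.184ms=3/2b +459.184ms=3/2b
Σ=3b of 3 (196bpm 3/4) — PASS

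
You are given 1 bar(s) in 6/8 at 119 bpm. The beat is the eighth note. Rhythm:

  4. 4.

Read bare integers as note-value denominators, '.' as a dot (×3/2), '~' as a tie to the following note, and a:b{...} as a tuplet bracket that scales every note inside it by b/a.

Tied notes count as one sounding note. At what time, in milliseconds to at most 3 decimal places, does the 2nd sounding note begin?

1. 0.0ms @ 0 + 1512.605ms (3)
2. 1512.605ms @ 3 + 1512.605ms (3)

note 2 onset = 3b = 1512.605ms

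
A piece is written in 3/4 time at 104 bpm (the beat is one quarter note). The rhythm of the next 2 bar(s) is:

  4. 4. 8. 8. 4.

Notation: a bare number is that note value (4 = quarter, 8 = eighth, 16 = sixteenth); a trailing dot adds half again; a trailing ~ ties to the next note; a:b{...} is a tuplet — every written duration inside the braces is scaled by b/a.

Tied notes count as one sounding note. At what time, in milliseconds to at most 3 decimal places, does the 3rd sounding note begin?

note 3 onset = 3b = 1730.769ms

1. 0.0ms @ 0 + 865.385ms (3/2)
2. 865.385ms @ 3/2 + 865.385ms (3/2)
3. 1730.769ms @ 3 + 432.692ms (3/4)
4. 2163.462ms @ 15/4 + 432.692ms (3/4)
5. 2596.154ms @ 9/2 + 865.385ms (3/2)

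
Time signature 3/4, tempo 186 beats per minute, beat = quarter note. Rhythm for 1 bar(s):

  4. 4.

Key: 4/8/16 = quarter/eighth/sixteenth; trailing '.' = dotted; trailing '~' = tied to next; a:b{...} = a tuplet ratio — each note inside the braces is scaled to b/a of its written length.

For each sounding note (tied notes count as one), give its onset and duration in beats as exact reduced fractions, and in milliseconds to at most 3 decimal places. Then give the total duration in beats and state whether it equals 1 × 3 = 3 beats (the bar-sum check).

1) 0.0ms=0b +483.871ms=3/2b
2) 483.871ms=3/2b +483.871ms=3/2b
Σ=3b of 3 (186bpm 3/4) — PASS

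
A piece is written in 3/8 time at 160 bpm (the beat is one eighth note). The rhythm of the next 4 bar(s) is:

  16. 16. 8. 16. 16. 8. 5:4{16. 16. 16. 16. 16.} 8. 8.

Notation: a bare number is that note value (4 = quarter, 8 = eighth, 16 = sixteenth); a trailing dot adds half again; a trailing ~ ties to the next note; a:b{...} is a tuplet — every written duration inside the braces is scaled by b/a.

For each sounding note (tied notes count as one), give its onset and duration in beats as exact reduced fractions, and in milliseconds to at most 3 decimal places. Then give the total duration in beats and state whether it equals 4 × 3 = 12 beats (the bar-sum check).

1) 0.0ms=0b +281.25ms=3/4b
2) 281.25ms=3/4b +281.25ms=3/4b
3) 562.5ms=3/2b +562.5ms=3/2b
4) 1125.0ms=3b +281.25ms=3/4b
5) 1406.25ms=15/4b +281.25ms=3/4b
6) 1687.5ms=9/2b +562.5ms=3/2b
7) 2250.0ms=6b +225.0ms=3/5b
8) 2475.0ms=33/5b +225.0ms=3/5b
9) 2700.0ms=36/5b +225.0ms=3/5b
10) 2925.0ms=39/5b +225.0ms=3/5b
11) 3150.0ms=42/5b +225.0ms=3/5b
12) 3375.0ms=9b +562.5ms=3/2b
13) 3937.5ms=21/2b +562.5ms=3/2b
Σ=12b of 12 (160bpm 3/8) — PASS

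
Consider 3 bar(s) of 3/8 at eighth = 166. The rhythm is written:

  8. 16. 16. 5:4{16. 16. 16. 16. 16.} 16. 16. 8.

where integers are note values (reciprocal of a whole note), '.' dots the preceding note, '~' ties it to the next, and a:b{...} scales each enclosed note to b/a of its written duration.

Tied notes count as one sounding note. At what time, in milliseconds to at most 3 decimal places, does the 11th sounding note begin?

1. 0.0ms @ 0 + 542.169ms (3/2)
2. 542.169ms @ 3/2 + 271.084ms (3/4)
3. 813.253ms @ 9/4 + 271.084ms (3/4)
4. 1084.337ms @ 3 + 216.867ms (3/5)
5. 1301.205ms @ 18/5 + 216.867ms (3/5)
6. 1518.072ms @ 21/5 + 216.867ms (3/5)
7. 1734.94ms @ 24/5 + 216.867ms (3/5)
8. 1951.807ms @ 27/5 + 216.867ms (3/5)
9. 2168.675ms @ 6 + 271.084ms (3/4)
10. 2439.759ms @ 27/4 + 271.084ms (3/4)
11. 2710.843ms @ 15/2 + 542.169ms (3/2)

note 11 onset = 15/2b = 2710.843ms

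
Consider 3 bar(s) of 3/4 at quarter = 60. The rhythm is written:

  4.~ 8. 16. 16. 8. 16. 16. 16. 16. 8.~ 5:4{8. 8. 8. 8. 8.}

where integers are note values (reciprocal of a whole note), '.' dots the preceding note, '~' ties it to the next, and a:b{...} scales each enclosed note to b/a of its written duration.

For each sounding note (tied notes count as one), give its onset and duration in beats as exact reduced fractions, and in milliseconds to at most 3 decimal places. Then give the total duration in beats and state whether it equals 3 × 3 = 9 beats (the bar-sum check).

1) 0.0ms=0b +2250.0ms=9/4b
2) 2250.0ms=9/4b +375.0ms=3/8b
3) 2625.0ms=21/8b +375.0ms=3/8b
4) 3000.0ms=3b +750.0ms=3/4b
5) 3750.0ms=15/4b +375.0ms=3/8b
6) 4125.0ms=33/8b +375.0ms=3/8b
7) 4500.0ms=9/2b +375.0ms=3/8b
8) 4875.0ms=39/8b +375.0ms=3/8b
9) 5250.0ms=21/4b +1350.0ms=27/20b
10) 6600.0ms=33/5b +600.0ms=3/5b
11) 7200.0ms=36/5b +600.0ms=3/5b
12) 7800.0ms=39/5b +600.0ms=3/5b
13) 8400.0ms=42/5b +600.0ms=3/5b
Σ=9b of 9 (60bpm 3/4) — PASS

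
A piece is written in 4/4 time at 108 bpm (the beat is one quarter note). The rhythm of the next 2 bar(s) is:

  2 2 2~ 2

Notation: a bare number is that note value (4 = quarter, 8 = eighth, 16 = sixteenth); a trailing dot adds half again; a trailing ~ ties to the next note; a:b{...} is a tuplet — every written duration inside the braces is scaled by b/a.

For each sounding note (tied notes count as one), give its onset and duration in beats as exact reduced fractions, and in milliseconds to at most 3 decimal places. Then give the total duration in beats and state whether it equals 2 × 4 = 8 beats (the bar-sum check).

1) 0.0ms=0b +1111.111ms=2b
2) 1111.111ms=2b +1111.111ms=2b
3) 2222.222ms=4b +2222.222ms=4b
Σ=8b of 8 (108bpm 4/4) — PASS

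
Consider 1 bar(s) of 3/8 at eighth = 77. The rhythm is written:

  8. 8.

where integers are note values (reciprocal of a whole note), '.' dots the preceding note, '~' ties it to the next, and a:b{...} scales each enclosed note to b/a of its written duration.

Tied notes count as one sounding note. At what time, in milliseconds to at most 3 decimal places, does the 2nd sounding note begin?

1. 0.0ms @ 0 + 1168.831ms (3/2)
2. 1168.831ms @ 3/2 + 1168.831ms (3/2)

note 2 onset = 3/2b = 1168.831ms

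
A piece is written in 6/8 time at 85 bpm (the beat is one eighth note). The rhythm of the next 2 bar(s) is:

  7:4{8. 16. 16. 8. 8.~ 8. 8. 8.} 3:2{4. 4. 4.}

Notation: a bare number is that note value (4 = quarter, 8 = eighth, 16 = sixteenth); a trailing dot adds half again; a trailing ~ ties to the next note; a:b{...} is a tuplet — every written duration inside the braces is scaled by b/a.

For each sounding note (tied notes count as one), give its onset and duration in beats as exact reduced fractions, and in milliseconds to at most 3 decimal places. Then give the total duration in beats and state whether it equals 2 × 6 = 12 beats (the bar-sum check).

1) 0.0ms=0b +605.042ms=6/7b
2) 605.042ms=6/7b +302.521ms=3/7b
3) 907.563ms=9/7b +302.521ms=3/7b
4) 1210.084ms=12/7b +605.042ms=6/7b
5) 1815.126ms=18/7b +1210.084ms=12/7b
6) 3025.21ms=30/7b +605.042ms=6/7b
7) 3630.252ms=36/7b +605.042ms=6/7b
8) 4235.294ms=6b +1411.765ms=2b
9) 5647.059ms=8b +1411.765ms=2b
10) 7058.824ms=10b +1411.765ms=2b
Σ=12b of 12 (85bpm 6/8) — PASS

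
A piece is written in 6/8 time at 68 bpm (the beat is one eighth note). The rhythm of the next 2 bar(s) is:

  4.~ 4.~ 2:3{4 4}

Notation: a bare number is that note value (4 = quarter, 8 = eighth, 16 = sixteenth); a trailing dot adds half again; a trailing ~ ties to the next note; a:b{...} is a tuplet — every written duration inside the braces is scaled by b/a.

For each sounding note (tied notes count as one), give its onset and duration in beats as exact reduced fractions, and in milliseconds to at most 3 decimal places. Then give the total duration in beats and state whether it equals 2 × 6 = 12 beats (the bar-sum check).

1) 0.0ms=0b +7941.176ms=9b
2) 7941.176ms=9b +2647.059ms=3b
Σ=12b of 12 (68bpm 6/8) — PASS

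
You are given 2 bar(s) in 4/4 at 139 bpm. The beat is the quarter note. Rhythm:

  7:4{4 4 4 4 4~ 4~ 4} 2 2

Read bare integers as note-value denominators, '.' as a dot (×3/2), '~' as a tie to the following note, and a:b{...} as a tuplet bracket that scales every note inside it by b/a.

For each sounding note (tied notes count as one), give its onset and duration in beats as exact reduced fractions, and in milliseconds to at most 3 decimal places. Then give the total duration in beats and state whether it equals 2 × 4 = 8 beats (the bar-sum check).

1) 0.0ms=0b +246.66ms=4/7b
2) 246.66ms=4/7b +246.66ms=4/7b
3) 493.32ms=8/7b +246.66ms=4/7b
4) 739.979ms=12/7b +246.66ms=4/7b
5) 986.639ms=16/7b +739.979ms=12/7b
6) 1726.619ms=4b +863.309ms=2b
7) 2589.928ms=6b +863.309ms=2b
Σ=8b of 8 (139bpm 4/4) — PASS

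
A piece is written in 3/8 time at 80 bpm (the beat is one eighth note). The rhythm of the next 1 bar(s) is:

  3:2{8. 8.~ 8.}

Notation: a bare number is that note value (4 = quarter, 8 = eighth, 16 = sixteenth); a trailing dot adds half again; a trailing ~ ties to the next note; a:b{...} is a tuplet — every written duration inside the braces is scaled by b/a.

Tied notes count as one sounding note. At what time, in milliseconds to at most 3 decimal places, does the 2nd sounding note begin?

note 2 onset = 1b = 750.0ms

1. 0.0ms @ 0 + 750.0ms (1)
2. 750.0ms @ 1 + 1500.0ms (2)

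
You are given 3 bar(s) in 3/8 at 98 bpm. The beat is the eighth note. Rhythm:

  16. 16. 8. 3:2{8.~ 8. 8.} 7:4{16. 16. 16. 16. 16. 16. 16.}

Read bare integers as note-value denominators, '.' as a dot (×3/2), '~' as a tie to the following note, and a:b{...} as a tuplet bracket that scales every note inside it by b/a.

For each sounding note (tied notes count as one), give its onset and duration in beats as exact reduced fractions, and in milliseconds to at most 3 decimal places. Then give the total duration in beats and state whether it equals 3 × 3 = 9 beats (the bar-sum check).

1) 0.0ms=0b +459.184ms=3/4b
2) 459.184ms=3/4b +459.184ms=3/4b
3) 918.367ms=3/2b +918.367ms=3/2b
4) 1836.735ms=3b +1224.49ms=2b
5) 3061.224ms=5b +612.245ms=1b
6) 3673.469ms=6b +262.391ms=3/7b
7) 3935.86ms=45/7b +262.391ms=3/7b
8) 4198.251ms=48/7b +262.391ms=3/7b
9) 4460.641ms=51/7b +262.391ms=3/7b
10) 4723.032ms=54/7b +262.391ms=3/7b
11) 4985.423ms=57/7b +262.391ms=3/7b
12) 5247.813ms=60/7b +262.391ms=3/7b
Σ=9b of 9 (98bpm 3/8) — PASS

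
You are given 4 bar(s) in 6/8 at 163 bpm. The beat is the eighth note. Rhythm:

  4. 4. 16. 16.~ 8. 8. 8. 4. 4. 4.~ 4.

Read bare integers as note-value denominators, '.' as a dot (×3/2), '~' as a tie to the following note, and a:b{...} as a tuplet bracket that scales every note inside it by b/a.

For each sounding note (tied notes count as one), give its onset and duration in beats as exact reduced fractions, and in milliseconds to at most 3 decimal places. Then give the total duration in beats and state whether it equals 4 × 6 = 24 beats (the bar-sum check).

1) 0.0ms=0b +1104.294ms=3b
2) 1104.294ms=3b +1104.294ms=3b
3) 2208.589ms=6b +276.074ms=3/4b
4) 2484.663ms=27/4b +828.221ms=9/4b
5) 3312.883ms=9b +552.147ms=3/2b
6) 3865.031ms=21/2b +552.147ms=3/2b
7) 4417.178ms=12b +1104.294ms=3b
8) 5521.472ms=15b +1104.294ms=3b
9) 6625.767ms=18b +2208.589ms=6b
Σ=24b of 24 (163bpm 6/8) — PASS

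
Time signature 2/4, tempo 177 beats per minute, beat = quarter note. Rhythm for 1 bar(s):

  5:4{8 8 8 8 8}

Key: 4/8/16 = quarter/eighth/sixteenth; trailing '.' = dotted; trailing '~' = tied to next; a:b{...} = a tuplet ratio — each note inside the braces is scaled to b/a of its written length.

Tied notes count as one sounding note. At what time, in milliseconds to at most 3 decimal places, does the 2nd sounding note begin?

1. 0.0ms @ 0 + 135.593ms (2/5)
2. 135.593ms @ 2/5 + 135.593ms (2/5)
3. 271.186ms @ 4/5 + 135.593ms (2/5)
4. 406.78ms @ 6/5 + 135.593ms (2/5)
5. 542.373ms @ 8/5 + 135.593ms (2/5)

note 2 onset = 2/5b = 135.593ms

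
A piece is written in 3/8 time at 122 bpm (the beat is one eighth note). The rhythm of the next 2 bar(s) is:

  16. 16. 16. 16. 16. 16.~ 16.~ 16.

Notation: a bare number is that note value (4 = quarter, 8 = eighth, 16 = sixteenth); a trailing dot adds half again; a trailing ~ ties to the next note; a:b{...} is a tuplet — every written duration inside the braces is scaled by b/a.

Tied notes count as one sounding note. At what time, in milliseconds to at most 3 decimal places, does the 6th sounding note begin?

1. 0.0ms @ 0 + 368.852ms (3/4)
2. 368.852ms @ 3/4 + 368.852ms (3/4)
3. 737.705ms @ 3/2 + 368.852ms (3/4)
4. 1106.557ms @ 9/4 + 368.852ms (3/4)
5. 1475.41ms @ 3 + 368.852ms (3/4)
6. 1844.262ms @ 15/4 + 1106.557ms (9/4)

note 6 onset = 15/4b = 1844.262ms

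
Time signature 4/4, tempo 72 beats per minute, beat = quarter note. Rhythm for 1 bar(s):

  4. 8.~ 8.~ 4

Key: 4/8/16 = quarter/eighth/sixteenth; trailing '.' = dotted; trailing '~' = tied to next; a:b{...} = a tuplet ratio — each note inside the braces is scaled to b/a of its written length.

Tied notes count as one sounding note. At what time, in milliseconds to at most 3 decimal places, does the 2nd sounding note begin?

note 2 onset = 3/2b = 1250.0ms

1. 0.0ms @ 0 + 1250.0ms (3/2)
2. 1250.0ms @ 3/2 + 2083.333ms (5/2)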